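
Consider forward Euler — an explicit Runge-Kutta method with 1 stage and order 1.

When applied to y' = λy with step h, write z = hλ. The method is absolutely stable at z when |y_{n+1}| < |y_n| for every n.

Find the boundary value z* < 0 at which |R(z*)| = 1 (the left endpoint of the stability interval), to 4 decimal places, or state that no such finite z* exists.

Test eqn y'=λy, z=hλ:
  order 1, 1-stage ⇒ R(z)=1+z
  (e.g. R(-0.42)=0.58000, |R|=0.58000)

Solve |R(x)|<1 on ℝ⁻.
x=-0.42: |R|=0.5800
|R(-1.09)|=0.0900 |R(-1.04)|=0.0400 |R(-0.62)|=0.3800
Bisect:
  x_lo=-2.6629 |R|=1.6629  x_hi=-0.1920 |R|=0.8080
  mid=-1.42742 |R|=0.42742 →hi
  mid=-2.04516 |R|=1.04516 →lo
  mid=-1.73629 |R|=0.73629 →hi
  mid=-1.89072 |R|=0.89072 →hi
  mid=-1.96794 |R|=0.96794 →hi
  mid=-2.00655 |R|=1.00655 →lo
  mid=-1.98724 |R|=0.98724 →hi
  mid=-1.99690 |R|=0.99690 →hi
  mid=-2.00172 |R|=1.00172 →lo
  mid=-1.99931 |R|=0.99931 →hi
  ...
  [-2.00006,-1.99991] ⇒ x*=-2.0000
Interval (-2.0000, 0).

z* = -2.0000.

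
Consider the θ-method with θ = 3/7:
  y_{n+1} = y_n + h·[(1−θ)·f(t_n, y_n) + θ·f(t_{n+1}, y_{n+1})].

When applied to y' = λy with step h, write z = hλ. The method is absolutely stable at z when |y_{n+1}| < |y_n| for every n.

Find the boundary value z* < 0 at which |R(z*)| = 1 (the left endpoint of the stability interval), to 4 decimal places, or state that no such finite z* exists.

z* = -14.0000.

Set f=λy, z=hλ:
  y_{n+1} = y_n + z·[4/7·y_n + 3/7·y_{n+1}] ⇒ (1 − 3/7z)y_{n+1} = (1 + 4/7z)y_n
  Hence R(z) = (1 + 4/7z)/(1 − 3/7z).

Find x<0 with |R(x)|<1.
x=-1.56: |R|=0.0651
R=−1: 1+4/7x = −1+3/7x ⇒ -1/7x=2 ⇒ x=2/(-1/7)=-14.0000
Confirm numerically:
  x=-11.370: |R|=0.93603 <1
  x=-10.413: |R|=0.90620 <1
  x=-10.167: |R|=0.89779 <1
  x=-6.120: |R|=0.68927 <1
  x=-14.414: |R|=1.00824 >1
  x=-14.297: |R|=1.00595 >1
  x=-14.107: |R|=1.00217 >1
So |R|<1 on (-14.0000, 0).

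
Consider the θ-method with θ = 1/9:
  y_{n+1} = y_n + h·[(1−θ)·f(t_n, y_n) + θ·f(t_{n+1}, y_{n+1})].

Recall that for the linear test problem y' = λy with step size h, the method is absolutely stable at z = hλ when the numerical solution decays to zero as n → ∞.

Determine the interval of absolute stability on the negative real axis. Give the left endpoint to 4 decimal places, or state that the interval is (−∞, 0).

z∈(-2.5714,0).

Set f=λy, z=hλ:
  y_{n+1} = y_n + z·[8/9·y_n + 1/9·y_{n+1}] ⇒ (1 − 1/9z)y_{n+1} = (1 + 8/9z)y_n
  Hence R(z) = (1 + 8/9z)/(1 − 1/9z).

Find x<0 with |R(x)|<1.
x=-0.38: |R|=0.6354
R=−1: 1+8/9x = −1+1/9x ⇒ -7/9x=2 ⇒ x=2/(-7/9)=-2.5714
Confirm numerically:
  x=-2.179: |R|=0.75427 <1
  x=-1.592: |R|=0.35272 <1
  x=-1.438: |R|=0.23989 <1
  x=-1.364: |R|=0.18448 <1
  x=-3.064: |R|=1.28581 >1
  x=-2.770: |R|=1.11810 >1
Interval (-2.5714, 0).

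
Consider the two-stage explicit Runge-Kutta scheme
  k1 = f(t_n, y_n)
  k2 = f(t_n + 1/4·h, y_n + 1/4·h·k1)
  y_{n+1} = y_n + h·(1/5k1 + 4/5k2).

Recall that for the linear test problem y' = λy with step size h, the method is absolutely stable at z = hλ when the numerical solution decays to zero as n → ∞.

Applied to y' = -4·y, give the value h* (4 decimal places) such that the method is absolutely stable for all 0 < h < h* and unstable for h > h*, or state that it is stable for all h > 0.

(-5.0000,0); λ=-4 ⇒ h* = (5)/4 = 1.2500.

Set f=λy, z=hλ:
  k1=λy_n ⇒ h·k1=z·y_n;  k2=λ(1+1/4z)y_n ⇒ h·k2=z(1+1/4z)y_n
  y_{n+1}/y_n = 1 + 1/5z + 4/5z(1+1/4z) = 1 + z + 1/5z²
  ⇒ R(z) = 1 + z + 1/5z².

Need |R(x)|<1, x<0.
x=-0.46: |R|=0.5823
R=1: x+1/5x²=0 ⇒ x=−5=-5.0000; min R=1−1/(4·1/5)=-0.2500>−1
Confirm numerically:
  x=-4.290: |R|=0.39082 <1
  x=-4.019: |R|=0.21147 <1
  x=-3.273: |R|=0.13049 <1
  x=-3.073: |R|=0.18433 <1
  x=-5.573: |R|=1.63867 >1
  x=-5.202: |R|=1.21016 >1
So |R|<1 on (-5.0000, 0).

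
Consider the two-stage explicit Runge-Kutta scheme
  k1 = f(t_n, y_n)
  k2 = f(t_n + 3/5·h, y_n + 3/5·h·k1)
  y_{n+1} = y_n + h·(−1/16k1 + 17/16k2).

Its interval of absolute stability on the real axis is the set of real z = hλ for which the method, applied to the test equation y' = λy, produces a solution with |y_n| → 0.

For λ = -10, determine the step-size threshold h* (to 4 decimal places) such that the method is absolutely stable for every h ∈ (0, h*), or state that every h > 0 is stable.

(-1.5686,0); λ=-10 ⇒ h* = (80/51)/10 = 0.1569.

Set f=λy, z=hλ:
  k1=λy_n ⇒ h·k1=z·y_n;  k2=λ(1+3/5z)y_n ⇒ h·k2=z(1+3/5z)y_n
  y_{n+1}/y_n = 1 − 1/16z + 17/16z(1+3/5z) = 1 + z + 51/80z²
  Hence R(z) = 1 + z + 51/80z².

Need |R(x)|<1, x<0.
x=-1.09: |R|=0.6674
R=1: x+51/80x²=0 ⇒ x=−80/51=-1.5686; min R=1−1/(4·51/80)=0.6078>−1
Confirm numerically:
  x=-1.394: |R|=0.84481 <1
  x=-1.256: |R|=0.74968 <1
  x=-1.077: |R|=0.66245 <1
  x=-2.135: |R|=1.77087 >1
  x=-2.111: |R|=1.72990 >1
  x=-1.601: |R|=1.03304 >1
Interval (-1.5686, 0).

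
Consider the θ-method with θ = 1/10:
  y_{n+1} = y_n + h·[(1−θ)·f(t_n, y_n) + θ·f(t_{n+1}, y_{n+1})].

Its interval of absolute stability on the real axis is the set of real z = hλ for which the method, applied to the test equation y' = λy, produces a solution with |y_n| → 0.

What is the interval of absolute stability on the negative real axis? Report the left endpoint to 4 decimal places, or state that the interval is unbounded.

With y'=λy (z=hλ):
  y_{n+1} = y_n + z·[9/10·y_n + 1/10·y_{n+1}] ⇒ (1 − 1/10z)y_{n+1} = (1 + 9/10z)y_n
  ⇒ R(z) = (1 + 9/10z)/(1 − 1/10z).

Need |R(x)|<1, x<0.
x=-0.99: |R|=0.0992
R=−1: 1+9/10x = −1+1/10x ⇒ -4/5x=2 ⇒ x=2/(-4/5)=-2.5000
Confirm numerically:
  x=-2.279: |R|=0.85601 <1
  x=-2.114: |R|=0.74509 <1
  x=-1.757: |R|=0.49443 <1
  x=-1.753: |R|=0.49153 <1
  x=-3.089: |R|=1.36000 >1
  x=-2.744: |R|=1.15317 >1
  x=-2.627: |R|=1.08046 >1
Stable set (-2.5000, 0).

(-2.5000, 0).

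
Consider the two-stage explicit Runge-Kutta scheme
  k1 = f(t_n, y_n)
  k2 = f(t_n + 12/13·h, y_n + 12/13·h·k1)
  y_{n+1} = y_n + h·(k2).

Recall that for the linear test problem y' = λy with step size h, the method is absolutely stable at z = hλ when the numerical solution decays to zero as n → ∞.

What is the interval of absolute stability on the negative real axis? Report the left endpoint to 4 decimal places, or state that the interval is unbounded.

On y'=λy, z=hλ:
  k1=λy_n ⇒ h·k1=z·y_n;  k2=λ(1+12/13z)y_n ⇒ h·k2=z(1+12/13z)y_n
  y_{n+1}/y_n = 1 + z(1+12/13z) = 1 + z + 12/13z²
  ⇒ R(z) = 1 + z + 12/13z².

Solve |R(x)|<1 on ℝ⁻.
x=-1.3: |R|=1.2600
R=1: x+12/13x²=0 ⇒ x=−13/12=-1.0833; min R=1−1/(4·12/13)=0.7292>−1
Confirm numerically:
  x=-0.986: |R|=0.91141 <1
  x=-0.958: |R|=0.88917 <1
  x=-0.777: |R|=0.78029 <1
  x=-0.496: |R|=0.73109 <1
  x=-1.486: |R|=1.55233 >1
  x=-1.161: |R|=1.08323 >1
  x=-1.132: |R|=1.05085 >1
Interval (-1.0833, 0).

z∈(-1.0833,0).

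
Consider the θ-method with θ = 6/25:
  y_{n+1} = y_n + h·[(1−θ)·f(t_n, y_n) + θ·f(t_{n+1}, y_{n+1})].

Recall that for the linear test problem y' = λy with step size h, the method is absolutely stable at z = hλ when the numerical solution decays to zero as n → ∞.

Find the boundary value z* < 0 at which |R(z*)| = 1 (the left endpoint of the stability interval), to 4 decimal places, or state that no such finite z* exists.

left endpoint -3.8462.

Test eqn y'=λy, z=hλ:
  y_{n+1} = y_n + z·[19/25·y_n + 6/25·y_{n+1}] ⇒ (1 − 6/25z)y_{n+1} = (1 + 19/25z)y_n
  Hence R(z) = (1 + 19/25z)/(1 − 6/25z).

Solve |R(x)|<1 on ℝ⁻.
x=-0.98: |R|=0.2066
R=−1: 1+19/25x = −1+6/25x ⇒ -13/25x=2 ⇒ x=2/(-13/25)=-3.8462
Confirm numerically:
  x=-3.128: |R|=0.78669 <1
  x=-2.343: |R|=0.49969 <1
  x=-2.283: |R|=0.47488 <1
  x=-4.320: |R|=1.12097 >1
  x=-4.252: |R|=1.10445 >1
  x=-4.054: |R|=1.05478 >1
Stable set (-3.8462, 0).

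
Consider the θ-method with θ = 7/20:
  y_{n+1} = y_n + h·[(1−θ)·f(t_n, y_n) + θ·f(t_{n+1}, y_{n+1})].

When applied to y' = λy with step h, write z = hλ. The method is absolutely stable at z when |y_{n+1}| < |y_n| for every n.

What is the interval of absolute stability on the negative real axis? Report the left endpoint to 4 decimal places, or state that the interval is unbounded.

z∈(-6.6667,0).

Set f=λy, z=hλ:
  y_{n+1} = y_n + z·[13/20·y_n + 7/20·y_{n+1}] ⇒ (1 − 7/20z)y_{n+1} = (1 + 13/20z)y_n
  ⇒ R(z) = (1 + 13/20z)/(1 − 7/20z).

Need |R(x)|<1, x<0.
x=-1.59: |R|=0.0215
R=−1: 1+13/20x = −1+7/20x ⇒ -3/10x=2 ⇒ x=2/(-3/10)=-6.6667
Confirm numerically:
  x=-6.576: |R|=0.99176 <1
  x=-6.369: |R|=0.97235 <1
  x=-4.433: |R|=0.73738 <1
  x=-3.620: |R|=0.59682 <1
  x=-6.846: |R|=1.01584 >1
  x=-6.752: |R|=1.00761 >1
So |R|<1 on (-6.6667, 0).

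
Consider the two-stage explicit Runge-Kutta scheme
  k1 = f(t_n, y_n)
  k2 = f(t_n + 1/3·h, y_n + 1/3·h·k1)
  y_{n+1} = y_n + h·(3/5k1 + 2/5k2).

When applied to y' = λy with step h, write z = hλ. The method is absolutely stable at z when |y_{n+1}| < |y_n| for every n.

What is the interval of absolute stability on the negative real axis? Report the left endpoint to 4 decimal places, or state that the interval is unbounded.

(-7.5000, 0).

Set f=λy, z=hλ:
  k1=λy_n ⇒ h·k1=z·y_n;  k2=λ(1+1/3z)y_n ⇒ h·k2=z(1+1/3z)y_n
  y_{n+1}/y_n = 1 + 3/5z + 2/5z(1+1/3z) = 1 + z + 2/15z²
  R(z) = 1 + z + 2/15z².

Need |R(x)|<1, x<0.
x=-1.69: |R|=0.3092
R=1: x+2/15x²=0 ⇒ x=−15/2=-7.5000; min R=1−1/(4·2/15)=-0.8750>−1
Confirm numerically:
  x=-6.019: |R|=0.18855 <1
  x=-5.406: |R|=0.50936 <1
  x=-5.233: |R|=0.58176 <1
  x=-3.751: |R|=0.87500 <1
  x=-7.638: |R|=1.14054 >1
  x=-7.635: |R|=1.13743 >1
So |R|<1 on (-7.5000, 0).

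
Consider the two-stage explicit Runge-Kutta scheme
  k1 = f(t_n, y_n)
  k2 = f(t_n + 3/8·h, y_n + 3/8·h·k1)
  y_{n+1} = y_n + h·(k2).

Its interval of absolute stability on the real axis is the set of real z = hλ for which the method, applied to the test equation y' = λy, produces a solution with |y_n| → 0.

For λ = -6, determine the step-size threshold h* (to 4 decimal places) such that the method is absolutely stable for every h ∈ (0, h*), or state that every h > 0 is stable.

(-2.6667,0); λ=-6 ⇒ h* = (8/3)/6 = 0.4444.

With y'=λy (z=hλ):
  k1=λy_n ⇒ h·k1=z·y_n;  k2=λ(1+3/8z)y_n ⇒ h·k2=z(1+3/8z)y_n
  y_{n+1}/y_n = 1 + z(1+3/8z) = 1 + z + 3/8z²
  Hence R(z) = 1 + z + 3/8z².

Boundary: |R(x)|=1, x<0.
x=-0.78: |R|=0.4481
R=1: x+3/8x²=0 ⇒ x=−8/3=-2.6667; min R=1−1/(4·3/8)=0.3333>−1
Confirm numerically:
  x=-2.624: |R|=0.95802 <1
  x=-2.061: |R|=0.53190 <1
  x=-1.910: |R|=0.45804 <1
  x=-1.205: |R|=0.33951 <1
  x=-3.259: |R|=1.72391 >1
  x=-3.128: |R|=1.54114 >1
Stable set (-2.6667, 0).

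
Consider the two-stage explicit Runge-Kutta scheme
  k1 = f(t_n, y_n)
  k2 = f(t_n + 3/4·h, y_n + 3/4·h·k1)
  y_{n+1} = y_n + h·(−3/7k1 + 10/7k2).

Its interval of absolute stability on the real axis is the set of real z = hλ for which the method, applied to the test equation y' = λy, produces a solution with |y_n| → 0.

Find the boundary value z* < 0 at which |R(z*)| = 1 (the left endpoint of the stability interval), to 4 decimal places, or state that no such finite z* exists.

Test eqn y'=λy, z=hλ:
  k1=λy_n ⇒ h·k1=z·y_n;  k2=λ(1+3/4z)y_n ⇒ h·k2=z(1+3/4z)y_n
  y_{n+1}/y_n = 1 − 3/7z + 10/7z(1+3/4z) = 1 + z + 15/14z²
  Hence R(z) = 1 + z + 15/14z².

Solve |R(x)|<1 on ℝ⁻.
x=-1.61: |R|=2.1673
R=1: x+15/14x²=0 ⇒ x=−14/15=-0.9333; min R=1−1/(4·15/14)=0.7667>−1
Confirm numerically:
  x=-0.573: |R|=0.77878 <1
  x=-0.520: |R|=0.76971 <1
  x=-0.387: |R|=0.77347 <1
  x=-0.380: |R|=0.77471 <1
  x=-1.520: |R|=1.95543 >1
  x=-1.457: |R|=1.81748 >1
  x=-1.344: |R|=1.59136 >1
So |R|<1 on (-0.9333, 0).

z* = -0.9333.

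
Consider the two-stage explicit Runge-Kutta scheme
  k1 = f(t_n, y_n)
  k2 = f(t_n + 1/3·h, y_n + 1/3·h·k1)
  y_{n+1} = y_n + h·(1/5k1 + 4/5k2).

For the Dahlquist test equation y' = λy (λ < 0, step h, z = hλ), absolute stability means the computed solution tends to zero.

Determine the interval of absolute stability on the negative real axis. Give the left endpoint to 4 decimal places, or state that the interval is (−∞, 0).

Set f=λy, z=hλ:
  k1=λy_n ⇒ h·k1=z·y_n;  k2=λ(1+1/3z)y_n ⇒ h·k2=z(1+1/3z)y_n
  y_{n+1}/y_n = 1 + 1/5z + 4/5z(1+1/3z) = 1 + z + 4/15z²
  ⇒ R(z) = 1 + z + 4/15z².

Solve |R(x)|<1 on ℝ⁻.
x=-1.05: |R|=0.2440
R=1: x+4/15x²=0 ⇒ x=−15/4=-3.7500; min R=1−1/(4·4/15)=0.0625>−1
Confirm numerically:
  x=-3.006: |R|=0.40361 <1
  x=-2.650: |R|=0.22267 <1
  x=-2.128: |R|=0.07957 <1
  x=-4.314: |R|=1.64883 >1
  x=-4.119: |R|=1.40531 >1
  x=-3.807: |R|=1.05787 >1
So |R|<1 on (-3.7500, 0).

z∈(-3.7500,0).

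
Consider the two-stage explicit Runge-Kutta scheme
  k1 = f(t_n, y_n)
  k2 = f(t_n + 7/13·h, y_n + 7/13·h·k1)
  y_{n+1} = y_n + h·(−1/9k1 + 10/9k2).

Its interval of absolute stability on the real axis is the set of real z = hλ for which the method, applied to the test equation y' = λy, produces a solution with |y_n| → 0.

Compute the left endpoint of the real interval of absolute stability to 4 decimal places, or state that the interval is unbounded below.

On y'=λy, z=hλ:
  k1=λy_n ⇒ h·k1=z·y_n;  k2=λ(1+7/13z)y_n ⇒ h·k2=z(1+7/13z)y_n
  y_{n+1}/y_n = 1 − 1/9z + 10/9z(1+7/13z) = 1 + z + 70/117z²
  Hence R(z) = 1 + z + 70/117z².

Find x<0 with |R(x)|<1.
x=-1.57: |R|=0.9047
R=1: x+70/117x²=0 ⇒ x=−117/70=-1.6714; min R=1−1/(4·70/117)=0.5821>−1
Confirm numerically:
  x=-1.106: |R|=0.62585 <1
  x=-1.062: |R|=0.61278 <1
  x=-1.006: |R|=0.59949 <1
  x=-0.708: |R|=0.59190 <1
  x=-1.986: |R|=1.37378 >1
  x=-1.722: |R|=1.05210 >1
  x=-1.692: |R|=1.02082 >1
Interval (-1.6714, 0).

z* = -1.6714.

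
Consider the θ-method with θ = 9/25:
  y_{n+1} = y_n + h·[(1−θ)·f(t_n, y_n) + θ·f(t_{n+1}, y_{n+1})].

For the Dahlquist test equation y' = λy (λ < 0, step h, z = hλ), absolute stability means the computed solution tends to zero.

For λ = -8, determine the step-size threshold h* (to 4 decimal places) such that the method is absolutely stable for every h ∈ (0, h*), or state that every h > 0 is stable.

Test eqn y'=λy, z=hλ:
  y_{n+1} = y_n + z·[16/25·y_n + 9/25·y_{n+1}] ⇒ (1 − 9/25z)y_{n+1} = (1 + 16/25z)y_n
  so R(z) = (1 + 16/25z)/(1 − 9/25z).

Boundary: |R(x)|=1, x<0.
x=-0.72: |R|=0.4282
R=−1: 1+16/25x = −1+9/25x ⇒ -7/25x=2 ⇒ x=2/(-7/25)=-7.1429
Confirm numerically:
  x=-6.449: |R|=0.94151 <1
  x=-5.856: |R|=0.88407 <1
  x=-5.676: |R|=0.86504 <1
  x=-3.785: |R|=0.60205 <1
  x=-7.733: |R|=1.04367 >1
  x=-7.618: |R|=1.03555 >1
  x=-7.448: |R|=1.02321 >1
Interval (-7.1429, 0).

(-7.1429,0); λ=-8 ⇒ h* = (50/7)/8 = 0.8929.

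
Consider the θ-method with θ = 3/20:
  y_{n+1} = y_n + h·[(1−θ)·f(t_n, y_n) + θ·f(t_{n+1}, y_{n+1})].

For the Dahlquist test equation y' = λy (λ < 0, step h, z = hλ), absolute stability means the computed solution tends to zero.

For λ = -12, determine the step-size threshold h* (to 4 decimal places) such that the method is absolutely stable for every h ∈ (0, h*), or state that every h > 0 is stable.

(-2.8571,0); λ=-12 ⇒ h* = (20/7)/12 = 0.2381.

On y'=λy, z=hλ:
  y_{n+1} = y_n + z·[17/20·y_n + 3/20·y_{n+1}] ⇒ (1 − 3/20z)y_{n+1} = (1 + 17/20z)y_n
  ⇒ R(z) = (1 + 17/20z)/(1 − 3/20z).

Find x<0 with |R(x)|<1.
x=-0.4: |R|=0.6226
R=−1: 1+17/20x = −1+3/20x ⇒ -7/10x=2 ⇒ x=2/(-7/10)=-2.8571
Confirm numerically:
  x=-2.710: |R|=0.92677 <1
  x=-2.346: |R|=0.73534 <1
  x=-1.714: |R|=0.36346 <1
  x=-1.477: |R|=0.20912 <1
  x=-3.123: |R|=1.12673 >1
  x=-3.028: |R|=1.08224 >1
  x=-2.972: |R|=1.05561 >1
Stable set (-2.8571, 0).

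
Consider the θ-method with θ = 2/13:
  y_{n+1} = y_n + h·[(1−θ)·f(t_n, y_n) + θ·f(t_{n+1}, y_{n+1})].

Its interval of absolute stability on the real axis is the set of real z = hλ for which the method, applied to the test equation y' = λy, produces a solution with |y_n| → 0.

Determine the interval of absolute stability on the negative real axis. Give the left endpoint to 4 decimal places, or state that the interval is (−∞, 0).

Test eqn y'=λy, z=hλ:
  y_{n+1} = y_n + z·[11/13·y_n + 2/13·y_{n+1}] ⇒ (1 − 2/13z)y_{n+1} = (1 + 11/13z)y_n
  ⇒ R(z) = (1 + 11/13z)/(1 − 2/13z).

Need |R(x)|<1, x<0.
x=-0.79: |R|=0.2956
R=−1: 1+11/13x = −1+2/13x ⇒ -9/13x=2 ⇒ x=2/(-9/13)=-2.8889
Confirm numerically:
  x=-2.470: |R|=0.78986 <1
  x=-2.367: |R|=0.73514 <1
  x=-2.119: |R|=0.59804 <1
  x=-1.923: |R|=0.48397 <1
  x=-3.072: |R|=1.08608 >1
  x=-2.990: |R|=1.04795 >1
Stable set (-2.8889, 0).

(-2.8889, 0).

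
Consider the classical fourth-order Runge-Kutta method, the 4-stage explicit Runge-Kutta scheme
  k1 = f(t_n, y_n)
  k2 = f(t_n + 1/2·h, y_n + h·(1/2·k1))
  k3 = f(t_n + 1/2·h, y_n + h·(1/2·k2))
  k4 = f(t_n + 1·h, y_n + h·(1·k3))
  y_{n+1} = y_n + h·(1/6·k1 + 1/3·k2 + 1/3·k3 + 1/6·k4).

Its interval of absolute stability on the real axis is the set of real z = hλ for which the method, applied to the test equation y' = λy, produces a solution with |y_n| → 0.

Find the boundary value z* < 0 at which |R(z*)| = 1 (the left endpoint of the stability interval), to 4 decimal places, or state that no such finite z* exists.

Set f=λy, z=hλ:
  order 4, 4-stage ⇒ R(z)=1+z+z^2/2+z^3/6+z^4/24
  (e.g. R(-0.87)=0.42257, |R|=0.42257)

Find x<0 with |R(x)|<1.
x=-0.87: |R|=0.4226
|R(-2.8)|=1.0224 |R(-2.39)|=0.5502 |R(-2.1)|=0.3718
Bisect:
  x_lo=-3.3152 |R|=2.1404  x_hi=-0.1697 |R|=0.8439
  mid=-1.74244 |R|=0.27798 →hi
  mid=-2.52881 |R|=0.67733 →hi
  mid=-2.92200 |R|=1.22644 →lo
  mid=-2.72540 |R|=0.91340 →hi
  mid=-2.82370 |R|=1.05947 →lo
  mid=-2.77455 |R|=0.98393 →hi
  mid=-2.79913 |R|=1.02106 →lo
  mid=-2.78684 |R|=1.00233 →lo
  ...
  [-2.78530,-2.78511] ⇒ x*=-2.7853
Interval (-2.7853, 0).

z* = -2.7853.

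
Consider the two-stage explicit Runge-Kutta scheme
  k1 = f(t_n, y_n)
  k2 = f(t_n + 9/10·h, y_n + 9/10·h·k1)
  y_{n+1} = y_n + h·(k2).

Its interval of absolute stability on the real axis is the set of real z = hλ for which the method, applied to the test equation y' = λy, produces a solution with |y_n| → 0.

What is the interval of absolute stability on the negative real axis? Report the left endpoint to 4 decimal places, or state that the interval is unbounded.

Set f=λy, z=hλ:
  k1=λy_n ⇒ h·k1=z·y_n;  k2=λ(1+9/10z)y_n ⇒ h·k2=z(1+9/10z)y_n
  y_{n+1}/y_n = 1 + z(1+9/10z) = 1 + z + 9/10z²
  ⇒ R(z) = 1 + z + 9/10z².

Boundary: |R(x)|=1, x<0.
x=-0.51: |R|=0.7241
R=1: x+9/10x²=0 ⇒ x=−10/9=-1.1111; min R=1−1/(4·9/10)=0.7222>−1
Confirm numerically:
  x=-0.936: |R|=0.85249 <1
  x=-0.925: |R|=0.84506 <1
  x=-0.886: |R|=0.82050 <1
  x=-0.715: |R|=0.74510 <1
  x=-1.399: |R|=1.36248 >1
  x=-1.263: |R|=1.17265 >1
  x=-1.213: |R|=1.11123 >1
Interval (-1.1111, 0).

z∈(-1.1111,0).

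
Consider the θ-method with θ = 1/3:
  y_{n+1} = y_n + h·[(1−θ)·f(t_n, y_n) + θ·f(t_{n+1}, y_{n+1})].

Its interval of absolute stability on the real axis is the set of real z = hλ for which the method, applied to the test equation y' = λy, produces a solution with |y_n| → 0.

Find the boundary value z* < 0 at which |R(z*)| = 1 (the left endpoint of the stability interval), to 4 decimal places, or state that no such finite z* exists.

z* = -6.0000.

With y'=λy (z=hλ):
  y_{n+1} = y_n + z·[2/3·y_n + 1/3·y_{n+1}] ⇒ (1 − 1/3z)y_{n+1} = (1 + 2/3z)y_n
  R(z) = (1 + 2/3z)/(1 − 1/3z).

Boundary: |R(x)|=1, x<0.
x=-1.44: |R|=0.0270
R=−1: 1+2/3x = −1+1/3x ⇒ -1/3x=2 ⇒ x=2/(-1/3)=-6.0000
Confirm numerically:
  x=-4.689: |R|=0.82950 <1
  x=-2.886: |R|=0.47095 <1
  x=-2.442: |R|=0.34620 <1
  x=-6.106: |R|=1.01164 >1
  x=-6.101: |R|=1.01110 >1
So |R|<1 on (-6.0000, 0).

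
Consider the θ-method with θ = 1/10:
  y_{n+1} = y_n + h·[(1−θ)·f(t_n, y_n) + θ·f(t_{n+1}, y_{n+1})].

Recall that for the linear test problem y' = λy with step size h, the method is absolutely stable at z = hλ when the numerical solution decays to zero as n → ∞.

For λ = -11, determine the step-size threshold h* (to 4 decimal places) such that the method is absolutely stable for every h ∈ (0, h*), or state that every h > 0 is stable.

With y'=λy (z=hλ):
  y_{n+1} = y_n + z·[9/10·y_n + 1/10·y_{n+1}] ⇒ (1 − 1/10z)y_{n+1} = (1 + 9/10z)y_n
  Hence R(z) = (1 + 9/10z)/(1 − 1/10z).

Solve |R(x)|<1 on ℝ⁻.
x=-1.47: |R|=0.2816
R=−1: 1+9/10x = −1+1/10x ⇒ -4/5x=2 ⇒ x=2/(-4/5)=-2.5000
Confirm numerically:
  x=-2.116: |R|=0.74645 <1
  x=-1.863: |R|=0.57043 <1
  x=-1.427: |R|=0.24880 <1
  x=-3.088: |R|=1.35941 >1
  x=-2.991: |R|=1.30236 >1
  x=-2.589: |R|=1.05656 >1
So |R|<1 on (-2.5000, 0).

(-2.5000,0); λ=-11 ⇒ h* = (5/2)/11 = 0.2273.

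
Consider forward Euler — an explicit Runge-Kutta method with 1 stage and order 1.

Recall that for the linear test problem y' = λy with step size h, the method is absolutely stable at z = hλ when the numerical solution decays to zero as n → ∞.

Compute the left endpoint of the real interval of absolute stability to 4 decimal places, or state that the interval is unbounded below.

Set f=λy, z=hλ:
  order 1, 1-stage ⇒ R(z)=1+z
  (e.g. R(-0.37)=0.63000, |R|=0.63000)

Find x<0 with |R(x)|<1.
x=-0.37: |R|=0.6300
|R(-1.77)|=0.7700 |R(-1.3)|=0.3000 |R(-0.5)|=0.5000
Bisect:
  x_lo=-2.8825 |R|=1.8825  x_hi=-0.1444 |R|=0.8556
  mid=-1.51346 |R|=0.51346 →hi
  mid=-2.19800 |R|=1.19800 →lo
  mid=-1.85573 |R|=0.85573 →hi
  mid=-2.02686 |R|=1.02686 →lo
  mid=-1.94129 |R|=0.94129 →hi
  mid=-1.98408 |R|=0.98408 →hi
  mid=-2.00547 |R|=1.00547 →lo
  mid=-1.99477 |R|=0.99477 →hi
  mid=-2.00012 |R|=1.00012 →lo
  mid=-1.99745 |R|=0.99745 →hi
  ...
  [-2.00012,-1.99995] ⇒ x*=-2.0000
Stable set (-2.0000, 0).

z* = -2.0000.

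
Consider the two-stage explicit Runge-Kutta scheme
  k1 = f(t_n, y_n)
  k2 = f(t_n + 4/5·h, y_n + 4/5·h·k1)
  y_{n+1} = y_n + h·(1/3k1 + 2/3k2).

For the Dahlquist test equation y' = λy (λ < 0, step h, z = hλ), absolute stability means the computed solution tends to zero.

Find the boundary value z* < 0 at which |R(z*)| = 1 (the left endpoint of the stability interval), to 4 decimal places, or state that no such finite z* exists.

Set f=λy, z=hλ:
  k1=λy_n ⇒ h·k1=z·y_n;  k2=λ(1+4/5z)y_n ⇒ h·k2=z(1+4/5z)y_n
  y_{n+1}/y_n = 1 + 1/3z + 2/3z(1+4/5z) = 1 + z + 8/15z²
  so R(z) = 1 + z + 8/15z².

Find x<0 with |R(x)|<1.
x=-1.49: |R|=0.6941
R=1: x+8/15x²=0 ⇒ x=−15/8=-1.8750; min R=1−1/(4·8/15)=0.5312>−1
Confirm numerically:
  x=-1.385: |R|=0.63805 <1
  x=-1.167: |R|=0.55934 <1
  x=-1.112: |R|=0.54749 <1
  x=-2.224: |R|=1.41396 >1
  x=-2.168: |R|=1.33879 >1
Interval (-1.8750, 0).

left endpoint -1.8750.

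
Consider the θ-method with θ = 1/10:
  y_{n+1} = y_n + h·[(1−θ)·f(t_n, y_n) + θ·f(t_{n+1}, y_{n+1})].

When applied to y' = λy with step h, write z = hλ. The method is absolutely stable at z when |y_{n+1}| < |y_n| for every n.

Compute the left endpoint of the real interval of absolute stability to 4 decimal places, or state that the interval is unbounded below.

z* = -2.5000.

With y'=λy (z=hλ):
  y_{n+1} = y_n + z·[9/10·y_n + 1/10·y_{n+1}] ⇒ (1 − 1/10z)y_{n+1} = (1 + 9/10z)y_n
  so R(z) = (1 + 9/10z)/(1 − 1/10z).

Need |R(x)|<1, x<0.
x=-0.63: |R|=0.4073
R=−1: 1+9/10x = −1+1/10x ⇒ -4/5x=2 ⇒ x=2/(-4/5)=-2.5000
Confirm numerically:
  x=-2.369: |R|=0.91527 <1
  x=-1.868: |R|=0.57398 <1
  x=-1.684: |R|=0.44129 <1
  x=-2.825: |R|=1.20273 >1
  x=-2.811: |R|=1.19421 >1
Stable set (-2.5000, 0).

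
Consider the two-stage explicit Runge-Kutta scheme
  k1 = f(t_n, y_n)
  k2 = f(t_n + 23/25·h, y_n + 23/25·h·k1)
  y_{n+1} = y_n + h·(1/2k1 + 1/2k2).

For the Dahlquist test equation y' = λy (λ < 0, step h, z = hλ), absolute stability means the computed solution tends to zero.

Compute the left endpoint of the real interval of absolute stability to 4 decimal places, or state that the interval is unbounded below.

z* = -2.1739.

On y'=λy, z=hλ:
  k1=λy_n ⇒ h·k1=z·y_n;  k2=λ(1+23/25z)y_n ⇒ h·k2=z(1+23/25z)y_n
  y_{n+1}/y_n = 1 + 1/2z + 1/2z(1+23/25z) = 1 + z + 23/50z²
  so R(z) = 1 + z + 23/50z².

Find x<0 with |R(x)|<1.
x=-1.07: |R|=0.4567
R=1: x+23/50x²=0 ⇒ x=−50/23=-2.1739; min R=1−1/(4·23/50)=0.4565>−1
Confirm numerically:
  x=-1.831: |R|=0.71118 <1
  x=-1.542: |R|=0.55177 <1
  x=-1.474: |R|=0.52543 <1
  x=-2.322: |R|=1.15817 >1
  x=-2.312: |R|=1.14686 >1
So |R|<1 on (-2.1739, 0).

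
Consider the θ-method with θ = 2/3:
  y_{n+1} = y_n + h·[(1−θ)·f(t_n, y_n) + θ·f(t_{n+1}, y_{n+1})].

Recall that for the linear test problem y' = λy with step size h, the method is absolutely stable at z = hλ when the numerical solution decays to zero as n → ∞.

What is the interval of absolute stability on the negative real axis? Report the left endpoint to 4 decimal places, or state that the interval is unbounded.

unbounded; (−∞, 0).

On y'=λy, z=hλ:
  y_{n+1} = y_n + z·[1/3·y_n + 2/3·y_{n+1}] ⇒ (1 − 2/3z)y_{n+1} = (1 + 1/3z)y_n
  R(z) = (1 + 1/3z)/(1 − 2/3z).

Find x<0 with |R(x)|<1.
x=-0.46: |R|=0.6480
x=-2: |R|=0.1429
x=-10: |R|=0.3043
x=-100: |R|=0.4778
θ=2/3≥1/2 ⇒ |1+1/3x|<|1−2/3x| ∀x<0 ⇒ unbounded interval.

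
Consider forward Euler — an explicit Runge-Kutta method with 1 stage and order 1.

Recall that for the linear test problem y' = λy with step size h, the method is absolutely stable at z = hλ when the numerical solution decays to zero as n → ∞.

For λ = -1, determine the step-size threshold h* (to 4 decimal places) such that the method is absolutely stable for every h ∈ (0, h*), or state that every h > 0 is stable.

Test eqn y'=λy, z=hλ:
  order 1, 1-stage ⇒ R(z)=1+z
  (e.g. R(-1.65)=-0.65000, |R|=0.65000)

Find x<0 with |R(x)|<1.
x=-1.65: |R|=0.6500
|R(-2.28)|=1.2800 |R(-1.63)|=0.6300 |R(-0.95)|=0.0500
Bisect:
  x_lo=-2.3397 |R|=1.3397  x_hi=-0.1696 |R|=0.8304
  mid=-1.25462 |R|=0.25462 →hi
  mid=-1.79715 |R|=0.79715 →hi
  mid=-2.06842 |R|=1.06842 →lo
  mid=-1.93279 |R|=0.93279 →hi
  mid=-2.00060 |R|=1.00060 →lo
  mid=-1.96670 |R|=0.96670 →hi
  mid=-1.98365 |R|=0.98365 →hi
  mid=-1.99213 |R|=0.99213 →hi
  mid=-1.99637 |R|=0.99637 →hi
  ...
  [-2.00008,-1.99994] ⇒ x*=-2.0000
So |R|<1 on (-2.0000, 0).

(-2.0000,0); λ=-1 ⇒ h* = 2.0000.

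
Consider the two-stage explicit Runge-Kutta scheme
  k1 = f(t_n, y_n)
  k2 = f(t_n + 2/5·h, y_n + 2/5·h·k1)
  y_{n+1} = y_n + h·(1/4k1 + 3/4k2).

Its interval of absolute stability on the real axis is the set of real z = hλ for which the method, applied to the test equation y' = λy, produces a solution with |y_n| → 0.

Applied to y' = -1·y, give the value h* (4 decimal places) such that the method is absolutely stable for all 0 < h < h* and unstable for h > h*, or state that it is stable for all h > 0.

(-3.3333,0); λ=-1 ⇒ h* = (10/3)/1 = 3.3333.

On y'=λy, z=hλ:
  k1=λy_n ⇒ h·k1=z·y_n;  k2=λ(1+2/5z)y_n ⇒ h·k2=z(1+2/5z)y_n
  y_{n+1}/y_n = 1 + 1/4z + 3/4z(1+2/5z) = 1 + z + 3/10z²
  so R(z) = 1 + z + 3/10z².

Find x<0 with |R(x)|<1.
x=-1.28: |R|=0.2115
R=1: x+3/10x²=0 ⇒ x=−10/3=-3.3333; min R=1−1/(4·3/10)=0.1667>−1
Confirm numerically:
  x=-2.704: |R|=0.48948 <1
  x=-2.579: |R|=0.41637 <1
  x=-2.230: |R|=0.26187 <1
  x=-3.881: |R|=1.63765 >1
  x=-3.730: |R|=1.44387 >1
  x=-3.561: |R|=1.24322 >1
Stable set (-3.3333, 0).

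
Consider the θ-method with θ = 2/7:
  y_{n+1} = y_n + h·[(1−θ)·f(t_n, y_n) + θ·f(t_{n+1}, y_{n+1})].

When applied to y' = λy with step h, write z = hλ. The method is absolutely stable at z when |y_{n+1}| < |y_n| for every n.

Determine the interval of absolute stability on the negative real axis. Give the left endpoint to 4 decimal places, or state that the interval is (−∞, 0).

(-4.6667, 0).

On y'=λy, z=hλ:
  y_{n+1} = y_n + z·[5/7·y_n + 2/7·y_{n+1}] ⇒ (1 − 2/7z)y_{n+1} = (1 + 5/7z)y_n
  Hence R(z) = (1 + 5/7z)/(1 − 2/7z).

Boundary: |R(x)|=1, x<0.
x=-1.25: |R|=0.0789
R=−1: 1+5/7x = −1+2/7x ⇒ -3/7x=2 ⇒ x=2/(-3/7)=-4.6667
Confirm numerically:
  x=-3.556: |R|=0.76389 <1
  x=-3.041: |R|=0.62720 <1
  x=-2.765: |R|=0.54469 <1
  x=-1.915: |R|=0.23777 <1
  x=-4.965: |R|=1.05286 >1
  x=-4.943: |R|=1.04909 >1
  x=-4.858: |R|=1.03434 >1
Stable set (-4.6667, 0).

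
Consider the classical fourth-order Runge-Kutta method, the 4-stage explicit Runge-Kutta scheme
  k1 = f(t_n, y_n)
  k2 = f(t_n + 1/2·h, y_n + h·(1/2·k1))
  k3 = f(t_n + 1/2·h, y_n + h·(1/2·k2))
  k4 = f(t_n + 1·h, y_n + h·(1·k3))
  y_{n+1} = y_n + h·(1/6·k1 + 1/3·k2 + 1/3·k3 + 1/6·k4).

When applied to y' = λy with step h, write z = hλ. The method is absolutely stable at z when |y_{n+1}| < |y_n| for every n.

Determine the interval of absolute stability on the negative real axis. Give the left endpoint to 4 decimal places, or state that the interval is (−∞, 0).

Set f=λy, z=hλ:
  order 4, 4-stage ⇒ R(z)=1+z+z^2/2+z^3/6+z^4/24
  (e.g. R(-1.07)=0.35289, |R|=0.35289)

Boundary: |R(x)|=1, x<0.
x=-1.07: |R|=0.3529
|R(-2.49)|=0.6387 |R(-2.32)|=0.4971 |R(-0.51)|=0.6008
Bisect:
  x_lo=-3.3790 |R|=2.3316  x_hi=-0.3994 |R|=0.6708
  mid=-1.88919 |R|=0.30232 →hi
  mid=-2.63411 |R|=0.79498 →hi
  mid=-3.00657 |R|=1.38819 →lo
  mid=-2.82034 |R|=1.05413 →lo
  mid=-2.72722 |R|=0.91592 →hi
  mid=-2.77378 |R|=0.98278 →hi
  mid=-2.79706 |R|=1.01788 →lo
  mid=-2.78542 |R|=1.00019 →lo
  ...
  [-2.78542,-2.78524] ⇒ x*=-2.7853
Interval (-2.7853, 0).

z∈(-2.7853,0).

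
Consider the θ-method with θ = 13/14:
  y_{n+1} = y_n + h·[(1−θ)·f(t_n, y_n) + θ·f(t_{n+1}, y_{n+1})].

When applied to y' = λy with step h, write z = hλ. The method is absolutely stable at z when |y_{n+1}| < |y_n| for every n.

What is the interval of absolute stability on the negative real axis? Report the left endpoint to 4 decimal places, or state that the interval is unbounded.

On y'=λy, z=hλ:
  y_{n+1} = y_n + z·[1/14·y_n + 13/14·y_{n+1}] ⇒ (1 − 13/14z)y_{n+1} = (1 + 1/14z)y_n
  R(z) = (1 + 1/14z)/(1 − 13/14z).

Find x<0 with |R(x)|<1.
x=-0.54: |R|=0.6403
x=-2: |R|=0.3000
x=-10: |R|=0.0278
x=-100: |R|=0.0654
θ=13/14≥1/2 ⇒ |1+1/14x|<|1−13/14x| ∀x<0 ⇒ unbounded interval.

(−∞, 0) — no finite endpoint.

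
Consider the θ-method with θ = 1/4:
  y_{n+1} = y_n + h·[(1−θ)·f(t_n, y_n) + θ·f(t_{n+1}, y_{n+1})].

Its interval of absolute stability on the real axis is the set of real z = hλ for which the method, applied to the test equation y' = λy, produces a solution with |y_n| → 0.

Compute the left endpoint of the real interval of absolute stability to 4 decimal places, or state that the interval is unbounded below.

On y'=λy, z=hλ:
  y_{n+1} = y_n + z·[3/4·y_n + 1/4·y_{n+1}] ⇒ (1 − 1/4z)y_{n+1} = (1 + 3/4z)y_n
  R(z) = (1 + 3/4z)/(1 − 1/4z).

Need |R(x)|<1, x<0.
x=-1.33: |R|=0.0019
R=−1: 1+3/4x = −1+1/4x ⇒ -1/2x=2 ⇒ x=2/(-1/2)=-4.0000
Confirm numerically:
  x=-3.833: |R|=0.95736 <1
  x=-3.154: |R|=0.76349 <1
  x=-2.341: |R|=0.47674 <1
  x=-4.124: |R|=1.03053 >1
  x=-4.023: |R|=1.00573 >1
So |R|<1 on (-4.0000, 0).

z* = -4.0000.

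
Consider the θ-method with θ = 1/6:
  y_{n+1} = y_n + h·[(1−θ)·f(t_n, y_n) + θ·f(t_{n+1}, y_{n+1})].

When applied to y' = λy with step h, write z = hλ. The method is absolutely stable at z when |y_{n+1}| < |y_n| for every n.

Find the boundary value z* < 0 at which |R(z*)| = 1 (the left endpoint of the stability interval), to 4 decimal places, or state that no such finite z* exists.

Test eqn y'=λy, z=hλ:
  y_{n+1} = y_n + z·[5/6·y_n + 1/6·y_{n+1}] ⇒ (1 − 1/6z)y_{n+1} = (1 + 5/6z)y_n
  R(z) = (1 + 5/6z)/(1 − 1/6z).

Need |R(x)|<1, x<0.
x=-0.81: |R|=0.2863
R=−1: 1+5/6x = −1+1/6x ⇒ -2/3x=2 ⇒ x=2/(-2/3)=-3.0000
Confirm numerically:
  x=-2.797: |R|=0.90770 <1
  x=-2.080: |R|=0.54455 <1
  x=-1.677: |R|=0.31067 <1
  x=-1.647: |R|=0.29227 <1
  x=-3.394: |R|=1.16777 >1
  x=-3.177: |R|=1.07715 >1
Stable set (-3.0000, 0).

z* = -3.0000.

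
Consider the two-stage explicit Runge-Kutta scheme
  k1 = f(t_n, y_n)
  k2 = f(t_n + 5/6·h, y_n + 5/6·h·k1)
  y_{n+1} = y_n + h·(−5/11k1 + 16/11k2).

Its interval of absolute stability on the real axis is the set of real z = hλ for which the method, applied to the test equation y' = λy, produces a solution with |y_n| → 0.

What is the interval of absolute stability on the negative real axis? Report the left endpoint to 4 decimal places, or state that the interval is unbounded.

Test eqn y'=λy, z=hλ:
  k1=λy_n ⇒ h·k1=z·y_n;  k2=λ(1+5/6z)y_n ⇒ h·k2=z(1+5/6z)y_n
  y_{n+1}/y_n = 1 − 5/11z + 16/11z(1+5/6z) = 1 + z + 40/33z²
  R(z) = 1 + z + 40/33z².

Need |R(x)|<1, x<0.
x=-0.85: |R|=1.0258
R=1: x+40/33x²=0 ⇒ x=−33/40=-0.8250; min R=1−1/(4·40/33)=0.7937>−1
Confirm numerically:
  x=-0.623: |R|=0.84746 <1
  x=-0.511: |R|=0.80551 <1
  x=-0.403: |R|=0.79386 <1
  x=-1.198: |R|=1.54164 >1
  x=-0.866: |R|=1.04304 >1
Interval (-0.8250, 0).

(-0.8250, 0).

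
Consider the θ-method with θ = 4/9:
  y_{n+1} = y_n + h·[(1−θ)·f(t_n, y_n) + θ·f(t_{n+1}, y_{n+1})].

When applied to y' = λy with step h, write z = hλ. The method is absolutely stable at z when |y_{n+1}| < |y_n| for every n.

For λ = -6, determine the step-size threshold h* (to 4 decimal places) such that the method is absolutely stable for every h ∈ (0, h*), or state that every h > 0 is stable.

On y'=λy, z=hλ:
  y_{n+1} = y_n + z·[5/9·y_n + 4/9·y_{n+1}] ⇒ (1 − 4/9z)y_{n+1} = (1 + 5/9z)y_n
  Hence R(z) = (1 + 5/9z)/(1 − 4/9z).

Solve |R(x)|<1 on ℝ⁻.
x=-1.04: |R|=0.2888
R=−1: 1+5/9x = −1+4/9x ⇒ -1/9x=2 ⇒ x=2/(-1/9)=-18.0000
Confirm numerically:
  x=-16.351: |R|=0.97784 <1
  x=-12.371: |R|=0.90375 <1
  x=-11.654: |R|=0.88590 <1
  x=-18.378: |R|=1.00458 >1
  x=-18.326: |R|=1.00396 >1
  x=-18.239: |R|=1.00292 >1
Stable set (-18.0000, 0).

(-18.0000,0); λ=-6 ⇒ h* = (18)/6 = 3.0000.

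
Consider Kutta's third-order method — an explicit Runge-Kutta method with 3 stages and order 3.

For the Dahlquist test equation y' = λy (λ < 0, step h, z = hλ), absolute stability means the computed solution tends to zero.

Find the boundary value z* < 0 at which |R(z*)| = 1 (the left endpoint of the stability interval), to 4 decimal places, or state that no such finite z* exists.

With y'=λy (z=hλ):
  order 3, 3-stage ⇒ R(z)=1+z+z^2/2+z^3/6
  (e.g. R(-1.57)=0.01747, |R|=0.01747)

Solve |R(x)|<1 on ℝ⁻.
x=-1.57: |R|=0.0175
|R(-2.52)|=1.0120 |R(-1.8)|=0.1520 |R(-1.02)|=0.3233
Bisect:
  x_lo=-3.3433 |R|=2.9829  x_hi=-0.2638 |R|=0.7679
  mid=-1.80356 |R|=0.15492 →hi
  mid=-2.57344 |R|=1.10261 →lo
  mid=-2.18850 |R|=0.54071 →hi
  mid=-2.38097 |R|=0.79608 →hi
  mid=-2.47720 |R|=0.94251 →hi
  mid=-2.52532 |R|=1.02080 →lo
  mid=-2.50126 |R|=0.98122 →hi
  mid=-2.51329 |R|=1.00090 →lo
  mid=-2.50728 |R|=0.99103 →hi
  ...
  [-2.51291,-2.51273] ⇒ x*=-2.5127
So |R|<1 on (-2.5127, 0).

left endpoint -2.5127.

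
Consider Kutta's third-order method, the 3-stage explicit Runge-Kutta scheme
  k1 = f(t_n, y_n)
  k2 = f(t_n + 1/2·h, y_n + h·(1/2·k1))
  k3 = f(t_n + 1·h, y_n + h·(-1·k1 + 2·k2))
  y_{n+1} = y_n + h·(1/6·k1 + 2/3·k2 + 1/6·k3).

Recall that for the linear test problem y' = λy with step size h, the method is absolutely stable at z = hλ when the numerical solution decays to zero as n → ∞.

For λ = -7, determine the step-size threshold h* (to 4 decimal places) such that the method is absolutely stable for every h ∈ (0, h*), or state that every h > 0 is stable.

Set f=λy, z=hλ:
  order 3, 3-stage ⇒ R(z)=1+z+z^2/2+z^3/6
  (e.g. R(-0.82)=0.42431, |R|=0.42431)

Boundary: |R(x)|=1, x<0.
x=-0.82: |R|=0.4243
|R(-2.52)|=1.0120 |R(-1.49)|=0.0687 |R(-0.97)|=0.3483
Bisect:
  x_lo=-3.2390 |R|=2.6570  x_hi=-0.3048 |R|=0.7369
  mid=-1.77192 |R|=0.12929 →hi
  mid=-2.50548 |R|=0.98809 →hi
  mid=-2.87226 |R|=1.69661 →lo
  mid=-2.68887 |R|=1.31395 →lo
  mid=-2.59717 |R|=1.14431 →lo
  mid=-2.55133 |R|=1.06457 →lo
  mid=-2.52840 |R|=1.02593 →lo
  mid=-2.51694 |R|=1.00691 →lo
  mid=-2.51121 |R|=0.99748 →hi
  ...
  [-2.51282,-2.51264] ⇒ x*=-2.5127
Stable set (-2.5127, 0).

(-2.5127,0); λ=-7 ⇒ h* = 0.3590.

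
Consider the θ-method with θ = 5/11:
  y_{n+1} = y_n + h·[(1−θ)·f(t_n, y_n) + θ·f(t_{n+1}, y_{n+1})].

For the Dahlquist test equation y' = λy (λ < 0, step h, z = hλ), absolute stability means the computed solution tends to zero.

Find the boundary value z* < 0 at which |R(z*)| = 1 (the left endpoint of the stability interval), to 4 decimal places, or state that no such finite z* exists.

left endpoint -22.0000.

With y'=λy (z=hλ):
  y_{n+1} = y_n + z·[6/11·y_n + 5/11·y_{n+1}] ⇒ (1 − 5/11z)y_{n+1} = (1 + 6/11z)y_n
  so R(z) = (1 + 6/11z)/(1 − 5/11z).

Solve |R(x)|<1 on ℝ⁻.
x=-1.18: |R|=0.2320
R=−1: 1+6/11x = −1+5/11x ⇒ -1/11x=2 ⇒ x=2/(-1/11)=-22.0000
Confirm numerically:
  x=-19.657: |R|=0.97856 <1
  x=-10.596: |R|=0.82176 <1
  x=-9.240: |R|=0.77692 <1
  x=-22.426: |R|=1.00346 >1
  x=-22.224: |R|=1.00183 >1
  x=-22.180: |R|=1.00148 >1
Stable set (-22.0000, 0).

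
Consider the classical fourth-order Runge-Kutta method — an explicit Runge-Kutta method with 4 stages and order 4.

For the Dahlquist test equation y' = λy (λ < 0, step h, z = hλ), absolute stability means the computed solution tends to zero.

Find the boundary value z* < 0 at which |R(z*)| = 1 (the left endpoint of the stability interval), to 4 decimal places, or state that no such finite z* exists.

left endpoint -2.7853.

Test eqn y'=λy, z=hλ:
  order 4, 4-stage ⇒ R(z)=1+z+z^2/2+z^3/6+z^4/24
  (e.g. R(-0.43)=0.65062, |R|=0.65062)

Need |R(x)|<1, x<0.
x=-0.43: |R|=0.6506
|R(-3.1)|=1.5878 |R(-1.9)|=0.3048 |R(-1.76)|=0.2800
Bisect:
  x_lo=-3.2078 |R|=1.8477  x_hi=-0.2143 |R|=0.8071
  mid=-1.71107 |R|=0.27503 →hi
  mid=-2.45944 |R|=0.61004 →hi
  mid=-2.83363 |R|=1.07535 →lo
  mid=-2.64654 |R|=0.81017 →hi
  mid=-2.74008 |R|=0.93395 →hi
  mid=-2.78686 |R|=1.00236 →lo
  mid=-2.76347 |R|=0.96759 →hi
  mid=-2.77516 |R|=0.98483 →hi
  mid=-2.78101 |R|=0.99356 →hi
  mid=-2.78393 |R|=0.99795 →hi
  ...
  [-2.78539,-2.78521] ⇒ x*=-2.7853
Stable set (-2.7853, 0).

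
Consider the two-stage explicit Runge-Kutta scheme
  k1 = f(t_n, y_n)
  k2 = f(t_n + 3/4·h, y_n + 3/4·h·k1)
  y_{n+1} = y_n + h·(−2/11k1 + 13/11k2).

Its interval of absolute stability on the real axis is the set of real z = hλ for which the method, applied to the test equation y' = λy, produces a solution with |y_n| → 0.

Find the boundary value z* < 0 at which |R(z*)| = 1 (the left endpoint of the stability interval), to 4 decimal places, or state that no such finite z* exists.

z* = -1.1282.

With y'=λy (z=hλ):
  k1=λy_n ⇒ h·k1=z·y_n;  k2=λ(1+3/4z)y_n ⇒ h·k2=z(1+3/4z)y_n
  y_{n+1}/y_n = 1 − 2/11z + 13/11z(1+3/4z) = 1 + z + 39/44z²
  ⇒ R(z) = 1 + z + 39/44z².

Solve |R(x)|<1 on ℝ⁻.
x=-0.88: |R|=0.8064
R=1: x+39/44x²=0 ⇒ x=−44/39=-1.1282; min R=1−1/(4·39/44)=0.7179>−1
Confirm numerically:
  x=-0.755: |R|=0.75025 <1
  x=-0.677: |R|=0.72925 <1
  x=-0.595: |R|=0.71879 <1
  x=-1.398: |R|=1.33431 >1
  x=-1.360: |R|=1.27942 >1
  x=-1.294: |R|=1.19016 >1
Stable set (-1.1282, 0).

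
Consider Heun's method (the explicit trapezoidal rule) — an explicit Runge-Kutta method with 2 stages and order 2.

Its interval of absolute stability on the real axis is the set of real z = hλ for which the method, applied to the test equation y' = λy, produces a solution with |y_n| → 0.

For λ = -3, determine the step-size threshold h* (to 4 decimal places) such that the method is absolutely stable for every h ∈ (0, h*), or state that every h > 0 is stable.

(-2.0000,0); λ=-3 ⇒ h* = 0.6667.

With y'=λy (z=hλ):
  order 2, 2-stage ⇒ R(z)=1+z+z^2/2
  (e.g. R(-1.24)=0.52880, |R|=0.52880)

Boundary: |R(x)|=1, x<0.
x=-1.24: |R|=0.5288
|R(-1.86)|=0.8698 |R(-1.56)|=0.6568 |R(-1.15)|=0.5112
Bisect:
  x_lo=-2.3785 |R|=1.4501  x_hi=-0.3600 |R|=0.7048
  mid=-1.36924 |R|=0.56817 →hi
  mid=-1.87385 |R|=0.88181 →hi
  mid=-2.12615 |R|=1.13411 →lo
  mid=-2.00000 |R|=1.00000 →lo
  mid=-1.93692 |R|=0.93891 →hi
  mid=-1.96846 |R|=0.96896 →hi
  mid=-1.98423 |R|=0.98436 →hi
  mid=-1.99212 |R|=0.99215 →hi
  mid=-1.99606 |R|=0.99607 →hi
  mid=-1.99803 |R|=0.99803 →hi
  ...
  [-2.00000,-1.99988] ⇒ x*=-2.0000
Stable set (-2.0000, 0).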